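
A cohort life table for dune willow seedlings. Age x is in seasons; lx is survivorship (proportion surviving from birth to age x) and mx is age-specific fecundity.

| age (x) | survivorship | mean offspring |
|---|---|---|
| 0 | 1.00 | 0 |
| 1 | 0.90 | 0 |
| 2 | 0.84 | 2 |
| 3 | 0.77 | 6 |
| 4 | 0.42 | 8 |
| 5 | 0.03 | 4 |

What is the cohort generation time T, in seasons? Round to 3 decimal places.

3.196

lx·mx: 0, 0, 1.68, 4.62, 3.36, 0.12 → R0 = 9.78
x·lx·mx: 0, 0, 3.36, 13.86, 13.44, 0.6 → Σ = 31.26
T = 31.26 / 9.78 = 3.196319… → 3.196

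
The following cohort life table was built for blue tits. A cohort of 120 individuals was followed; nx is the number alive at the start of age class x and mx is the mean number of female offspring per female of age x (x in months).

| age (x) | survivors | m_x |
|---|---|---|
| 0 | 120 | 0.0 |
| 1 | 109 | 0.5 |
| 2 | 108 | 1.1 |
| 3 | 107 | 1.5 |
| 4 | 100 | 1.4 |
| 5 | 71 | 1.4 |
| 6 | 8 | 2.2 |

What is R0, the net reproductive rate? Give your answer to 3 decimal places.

lx = nx/n0 = nx/120: 1, 0.90833…, 0.9, 0.89167…, 0.83333…, 0.59167…, 0.06667…
lx·mx by age: 0, 0.454167…, 0.99, 1.3375…, 1.166667…, 0.828333…, 0.146667…
R0 = Σ lx·mx = 4.923333… → 4.923

4.923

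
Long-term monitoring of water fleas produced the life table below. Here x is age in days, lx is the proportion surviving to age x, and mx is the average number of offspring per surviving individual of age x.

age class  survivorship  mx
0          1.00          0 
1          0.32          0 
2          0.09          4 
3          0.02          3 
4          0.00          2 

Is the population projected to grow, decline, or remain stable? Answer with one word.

R0 = Σ lx·mx = 0 + 0 + 0.36 + 0.06 + 0 = 0.42
R0 < 1, so the population is declining.

declining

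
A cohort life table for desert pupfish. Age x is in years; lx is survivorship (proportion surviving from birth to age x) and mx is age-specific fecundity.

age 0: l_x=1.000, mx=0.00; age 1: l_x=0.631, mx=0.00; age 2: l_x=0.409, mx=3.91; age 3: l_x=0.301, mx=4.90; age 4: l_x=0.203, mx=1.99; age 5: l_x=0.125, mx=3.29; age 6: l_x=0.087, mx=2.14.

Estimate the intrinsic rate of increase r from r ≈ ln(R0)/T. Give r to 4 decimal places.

R0 = Σ lx·mx = 0 + 0 + 1.59919 + 1.4749 + 0.40397 + 0.41125 + 0.18618 = 4.07549
Σ x·lx·mx = 12.41229; T = 12.41229/4.07549 = 3.04559…
r ≈ ln(R0)/T = ln(4.07549)/3.04559… = 0.461319… → 0.4613

0.4613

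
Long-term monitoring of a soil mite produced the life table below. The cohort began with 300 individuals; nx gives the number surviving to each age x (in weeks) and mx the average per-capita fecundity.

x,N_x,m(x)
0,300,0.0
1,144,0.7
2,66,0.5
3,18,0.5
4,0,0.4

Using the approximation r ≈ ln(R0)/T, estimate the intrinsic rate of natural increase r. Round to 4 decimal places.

-0.5470

lx = nx/n0 = nx/300: 1, 0.48, 0.22, 0.06, 0
R0 = Σ lx·mx = 0 + 0.336 + 0.11 + 0.03 + 0 = 0.476
Σ x·lx·mx = 0.646; T = 0.646/0.476 = 1.35714…
r ≈ ln(R0)/T = ln(0.476)/1.35714… = -0.546985… → -0.5470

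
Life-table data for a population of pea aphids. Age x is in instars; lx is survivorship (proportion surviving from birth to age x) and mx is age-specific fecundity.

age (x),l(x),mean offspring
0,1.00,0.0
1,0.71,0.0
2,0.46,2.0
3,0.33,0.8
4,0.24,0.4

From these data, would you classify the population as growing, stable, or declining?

growing

R0 = Σ lx·mx = 0 + 0 + 0.92 + 0.264 + 0.096 = 1.28
R0 > 1, so the population is growing.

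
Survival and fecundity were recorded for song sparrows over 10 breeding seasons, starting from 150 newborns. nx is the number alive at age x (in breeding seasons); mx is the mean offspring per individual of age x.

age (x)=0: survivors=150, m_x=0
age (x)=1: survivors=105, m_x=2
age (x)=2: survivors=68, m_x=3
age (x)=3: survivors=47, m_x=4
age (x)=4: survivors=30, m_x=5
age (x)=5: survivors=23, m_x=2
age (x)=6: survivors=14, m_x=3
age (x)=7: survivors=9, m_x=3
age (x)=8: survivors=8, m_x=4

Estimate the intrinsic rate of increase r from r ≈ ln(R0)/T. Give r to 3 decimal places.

lx = nx/n0 = nx/150: 1, 0.7, 0.45333…, 0.31333…, 0.2, 0.15333…, 0.09333…, 0.06, 0.05333…
R0 = Σ lx·mx = 0 + 1.4 + 1.36… + 1.25333… + 1 + 0.30667… + 0.28… + 0.18 + 0.21333… = 5.993333…
Σ x·lx·mx = 18.06…; T = 18.06…/5.993333… = 3.01335…
r ≈ ln(R0)/T = ln(5.993333…)/3.01335… = 0.59424… → 0.594

0.594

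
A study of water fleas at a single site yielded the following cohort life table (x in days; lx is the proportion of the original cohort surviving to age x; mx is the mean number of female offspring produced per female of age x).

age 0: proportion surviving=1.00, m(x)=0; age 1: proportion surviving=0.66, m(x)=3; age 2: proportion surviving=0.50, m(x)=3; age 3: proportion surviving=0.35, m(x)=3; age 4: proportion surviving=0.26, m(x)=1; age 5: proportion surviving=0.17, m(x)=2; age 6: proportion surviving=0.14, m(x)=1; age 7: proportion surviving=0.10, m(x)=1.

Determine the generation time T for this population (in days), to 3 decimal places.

2.311

lx·mx: 0, 1.98, 1.5, 1.05, 0.26, 0.34, 0.14, 0.1 → R0 = 5.37
x·lx·mx: 0, 1.98, 3, 3.15, 1.04, 1.7, 0.84, 0.7 → Σ = 12.41
T = 12.41 / 5.37 = 2.310987… → 2.311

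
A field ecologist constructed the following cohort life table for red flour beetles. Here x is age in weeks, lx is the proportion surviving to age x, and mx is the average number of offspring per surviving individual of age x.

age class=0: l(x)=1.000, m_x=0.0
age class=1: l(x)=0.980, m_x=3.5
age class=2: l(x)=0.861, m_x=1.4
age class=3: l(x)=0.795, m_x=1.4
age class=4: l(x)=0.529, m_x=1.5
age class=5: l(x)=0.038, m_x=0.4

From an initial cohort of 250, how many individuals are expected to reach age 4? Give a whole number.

132

Expected survivors = N0 · l_4 = 250 × 0.529 = 132.25 → 132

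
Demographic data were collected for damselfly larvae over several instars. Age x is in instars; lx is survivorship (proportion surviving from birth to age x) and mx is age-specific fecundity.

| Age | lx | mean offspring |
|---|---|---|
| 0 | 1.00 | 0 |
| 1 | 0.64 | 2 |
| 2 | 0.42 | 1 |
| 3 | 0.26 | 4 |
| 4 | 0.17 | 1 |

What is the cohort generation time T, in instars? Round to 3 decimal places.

2.034

lx·mx: 0, 1.28, 0.42, 1.04, 0.17 → R0 = 2.91
x·lx·mx: 0, 1.28, 0.84, 3.12, 0.68 → Σ = 5.92
T = 5.92 / 2.91 = 2.034364… → 2.034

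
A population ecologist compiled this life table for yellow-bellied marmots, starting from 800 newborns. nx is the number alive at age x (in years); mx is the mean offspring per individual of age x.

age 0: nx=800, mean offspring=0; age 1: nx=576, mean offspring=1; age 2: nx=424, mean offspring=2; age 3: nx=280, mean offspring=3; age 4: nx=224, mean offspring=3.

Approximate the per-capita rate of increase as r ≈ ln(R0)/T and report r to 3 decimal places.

0.510

lx = nx/n0 = nx/800: 1, 0.72, 0.53, 0.35, 0.28
R0 = Σ lx·mx = 0 + 0.72 + 1.06 + 1.05 + 0.84 = 3.67
Σ x·lx·mx = 9.35; T = 9.35/3.67 = 2.54768…
r ≈ ln(R0)/T = ln(3.67)/2.54768… = 0.51034… → 0.510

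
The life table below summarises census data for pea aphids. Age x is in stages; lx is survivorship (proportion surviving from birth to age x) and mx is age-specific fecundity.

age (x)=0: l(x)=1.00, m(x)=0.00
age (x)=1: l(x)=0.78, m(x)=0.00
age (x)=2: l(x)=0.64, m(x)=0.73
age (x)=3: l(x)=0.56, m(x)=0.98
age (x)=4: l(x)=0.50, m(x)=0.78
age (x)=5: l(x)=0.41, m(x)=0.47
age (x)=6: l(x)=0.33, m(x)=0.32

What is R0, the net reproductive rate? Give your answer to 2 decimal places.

1.70

lx·mx by age: 0, 0, 0.4672, 0.5488, 0.39, 0.1927, 0.1056
R0 = Σ lx·mx = 1.7043 → 1.70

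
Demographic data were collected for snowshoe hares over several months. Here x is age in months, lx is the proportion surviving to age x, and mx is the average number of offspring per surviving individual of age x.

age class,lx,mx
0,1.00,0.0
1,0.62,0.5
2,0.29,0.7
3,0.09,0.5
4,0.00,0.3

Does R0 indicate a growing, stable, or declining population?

R0 = Σ lx·mx = 0 + 0.31 + 0.203 + 0.045 + 0 = 0.558
R0 < 1, so the population is declining.

declining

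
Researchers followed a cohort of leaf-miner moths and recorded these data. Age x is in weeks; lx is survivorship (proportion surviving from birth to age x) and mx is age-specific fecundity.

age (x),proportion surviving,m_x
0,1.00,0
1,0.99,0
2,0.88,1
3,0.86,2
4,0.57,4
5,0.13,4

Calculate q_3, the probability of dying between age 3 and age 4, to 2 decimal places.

0.34

q_3 = (l_3 − l_4) / l_3 = (0.86 − 0.57) / 0.86
     = 0.29 / 0.86 = 0.337209… → 0.34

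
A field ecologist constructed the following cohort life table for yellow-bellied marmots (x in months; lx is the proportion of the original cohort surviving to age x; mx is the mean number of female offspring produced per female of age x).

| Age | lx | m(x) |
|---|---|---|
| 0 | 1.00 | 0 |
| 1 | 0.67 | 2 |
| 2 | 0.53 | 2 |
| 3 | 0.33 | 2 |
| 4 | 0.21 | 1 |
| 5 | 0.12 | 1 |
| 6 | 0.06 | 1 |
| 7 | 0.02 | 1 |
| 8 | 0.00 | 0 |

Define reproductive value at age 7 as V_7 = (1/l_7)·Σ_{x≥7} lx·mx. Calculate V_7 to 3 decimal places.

1.000

lx·mx for x ≥ 7: 0.02, 0 → sum = 0.02
V_7 = 0.02 / l_7 = 0.02 / 0.02 = 1 → 1.000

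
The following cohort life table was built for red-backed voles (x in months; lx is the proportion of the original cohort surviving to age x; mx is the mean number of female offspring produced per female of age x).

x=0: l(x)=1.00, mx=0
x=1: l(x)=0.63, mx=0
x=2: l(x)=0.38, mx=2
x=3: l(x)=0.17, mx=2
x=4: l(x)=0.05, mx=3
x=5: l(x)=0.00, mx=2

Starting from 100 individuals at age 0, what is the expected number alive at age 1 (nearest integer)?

Expected survivors = N0 · l_1 = 100 × 0.63 = 63 → 63

63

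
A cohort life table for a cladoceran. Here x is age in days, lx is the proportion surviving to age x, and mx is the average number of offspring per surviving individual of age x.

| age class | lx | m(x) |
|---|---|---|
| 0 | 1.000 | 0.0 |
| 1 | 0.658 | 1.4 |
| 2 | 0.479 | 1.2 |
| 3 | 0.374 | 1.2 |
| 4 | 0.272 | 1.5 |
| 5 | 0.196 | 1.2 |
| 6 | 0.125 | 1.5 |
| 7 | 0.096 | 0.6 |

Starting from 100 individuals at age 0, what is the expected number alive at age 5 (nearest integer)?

20

Expected survivors = N0 · l_5 = 100 × 0.196 = 19.6 → 20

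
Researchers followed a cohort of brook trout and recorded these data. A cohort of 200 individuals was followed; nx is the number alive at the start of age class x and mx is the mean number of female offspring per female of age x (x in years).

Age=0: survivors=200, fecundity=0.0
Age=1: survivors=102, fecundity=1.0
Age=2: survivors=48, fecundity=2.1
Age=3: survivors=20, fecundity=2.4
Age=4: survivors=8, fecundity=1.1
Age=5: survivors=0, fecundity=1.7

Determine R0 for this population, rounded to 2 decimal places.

lx = nx/n0 = nx/200: 1, 0.51, 0.24, 0.1, 0.04, 0
lx·mx by age: 0, 0.51, 0.504, 0.24, 0.044, 0
R0 = Σ lx·mx = 1.298 → 1.30

1.30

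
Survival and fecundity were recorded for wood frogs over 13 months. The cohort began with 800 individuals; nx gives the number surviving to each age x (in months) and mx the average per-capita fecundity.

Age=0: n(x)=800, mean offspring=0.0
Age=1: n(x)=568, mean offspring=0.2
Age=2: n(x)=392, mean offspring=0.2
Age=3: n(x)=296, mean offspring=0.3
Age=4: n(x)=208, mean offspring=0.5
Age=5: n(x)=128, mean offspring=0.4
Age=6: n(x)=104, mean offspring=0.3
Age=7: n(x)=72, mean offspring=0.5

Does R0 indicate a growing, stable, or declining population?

declining

lx = nx/n0 = nx/800: 1, 0.71, 0.49, 0.37, 0.26, 0.16, 0.13, 0.09
R0 = Σ lx·mx = 0 + 0.142 + 0.098 + 0.111 + 0.13 + 0.064 + 0.039 + 0.045 = 0.629
R0 < 1, so the population is declining.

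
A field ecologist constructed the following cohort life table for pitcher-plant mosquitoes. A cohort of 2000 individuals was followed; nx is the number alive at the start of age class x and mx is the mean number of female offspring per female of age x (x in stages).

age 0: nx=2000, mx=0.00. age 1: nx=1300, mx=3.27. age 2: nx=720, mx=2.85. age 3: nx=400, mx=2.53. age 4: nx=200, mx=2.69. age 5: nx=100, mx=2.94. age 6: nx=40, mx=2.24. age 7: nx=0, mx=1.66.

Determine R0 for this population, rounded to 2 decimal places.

4.12

lx = nx/n0 = nx/2000: 1, 0.65, 0.36, 0.2, 0.1, 0.05, 0.02, 0
lx·mx by age: 0, 2.1255, 1.026, 0.506, 0.269, 0.147, 0.0448, 0
R0 = Σ lx·mx = 4.1183 → 4.12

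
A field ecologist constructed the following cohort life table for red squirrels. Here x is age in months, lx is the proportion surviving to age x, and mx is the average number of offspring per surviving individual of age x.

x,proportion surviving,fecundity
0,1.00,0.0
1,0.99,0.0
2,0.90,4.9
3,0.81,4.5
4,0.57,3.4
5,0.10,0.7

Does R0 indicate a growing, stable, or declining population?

growing

R0 = Σ lx·mx = 0 + 0 + 4.41 + 3.645 + 1.938 + 0.07 = 10.063
R0 > 1, so the population is growing.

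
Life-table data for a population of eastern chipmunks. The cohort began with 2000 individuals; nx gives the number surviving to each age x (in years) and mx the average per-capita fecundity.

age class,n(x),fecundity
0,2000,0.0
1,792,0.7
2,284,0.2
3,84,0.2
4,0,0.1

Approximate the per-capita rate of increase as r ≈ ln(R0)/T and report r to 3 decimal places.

-1.013

lx = nx/n0 = nx/2000: 1, 0.396, 0.142, 0.042, 0
R0 = Σ lx·mx = 0 + 0.2772 + 0.0284 + 0.0084 + 0 = 0.314
Σ x·lx·mx = 0.3592; T = 0.3592/0.314 = 1.14395…
r ≈ ln(R0)/T = ln(0.314)/1.14395… = -1.0126… → -1.013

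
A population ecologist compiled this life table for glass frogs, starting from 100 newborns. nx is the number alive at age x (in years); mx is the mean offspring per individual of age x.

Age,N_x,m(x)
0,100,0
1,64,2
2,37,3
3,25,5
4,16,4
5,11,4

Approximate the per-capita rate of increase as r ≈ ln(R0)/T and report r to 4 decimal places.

0.6099

lx = nx/n0 = nx/100: 1, 0.64, 0.37, 0.25, 0.16, 0.11
R0 = Σ lx·mx = 0 + 1.28 + 1.11 + 1.25 + 0.64 + 0.44 = 4.72
Σ x·lx·mx = 12.01; T = 12.01/4.72 = 2.54449…
r ≈ ln(R0)/T = ln(4.72)/2.54449… = 0.60987… → 0.6099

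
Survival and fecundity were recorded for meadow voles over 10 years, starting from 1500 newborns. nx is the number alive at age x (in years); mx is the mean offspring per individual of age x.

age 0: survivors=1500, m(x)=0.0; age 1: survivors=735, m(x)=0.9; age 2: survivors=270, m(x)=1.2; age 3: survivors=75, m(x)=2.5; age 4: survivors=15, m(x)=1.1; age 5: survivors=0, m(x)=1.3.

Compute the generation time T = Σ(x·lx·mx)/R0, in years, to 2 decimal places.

lx = nx/n0 = nx/1500: 1, 0.49, 0.18, 0.05, 0.01, 0
lx·mx: 0, 0.441, 0.216, 0.125, 0.011, 0 → R0 = 0.793
x·lx·mx: 0, 0.441, 0.432, 0.375, 0.044, 0 → Σ = 1.292
T = 1.292 / 0.793 = 1.629256… → 1.63

1.63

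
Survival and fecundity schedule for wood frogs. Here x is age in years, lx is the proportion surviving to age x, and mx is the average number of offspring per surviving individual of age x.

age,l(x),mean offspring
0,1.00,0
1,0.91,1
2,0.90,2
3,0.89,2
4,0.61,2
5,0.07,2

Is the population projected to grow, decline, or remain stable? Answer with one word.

R0 = Σ lx·mx = 0 + 0.91 + 1.8 + 1.78 + 1.22 + 0.14 = 5.85
R0 > 1, so the population is growing.

growing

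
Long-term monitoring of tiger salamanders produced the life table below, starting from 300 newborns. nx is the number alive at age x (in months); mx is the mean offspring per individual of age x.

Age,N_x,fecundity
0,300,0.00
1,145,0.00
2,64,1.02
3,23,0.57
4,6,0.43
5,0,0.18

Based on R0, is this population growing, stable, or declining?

declining

lx = nx/n0 = nx/300: 1, 0.48333…, 0.21333…, 0.07667…, 0.02, 0
R0 = Σ lx·mx = 0 + 0 + 0.2176… + 0.0437… + 0.0086 + 0 = 0.2699…
R0 < 1, so the population is declining.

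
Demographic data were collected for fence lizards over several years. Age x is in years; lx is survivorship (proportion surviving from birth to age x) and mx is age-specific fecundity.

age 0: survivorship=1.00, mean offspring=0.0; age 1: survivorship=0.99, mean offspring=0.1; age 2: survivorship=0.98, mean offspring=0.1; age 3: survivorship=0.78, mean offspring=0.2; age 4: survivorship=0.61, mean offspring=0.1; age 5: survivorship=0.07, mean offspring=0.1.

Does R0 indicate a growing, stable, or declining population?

R0 = Σ lx·mx = 0 + 0.099 + 0.098 + 0.156 + 0.061 + 0.007 = 0.421
R0 < 1, so the population is declining.

declining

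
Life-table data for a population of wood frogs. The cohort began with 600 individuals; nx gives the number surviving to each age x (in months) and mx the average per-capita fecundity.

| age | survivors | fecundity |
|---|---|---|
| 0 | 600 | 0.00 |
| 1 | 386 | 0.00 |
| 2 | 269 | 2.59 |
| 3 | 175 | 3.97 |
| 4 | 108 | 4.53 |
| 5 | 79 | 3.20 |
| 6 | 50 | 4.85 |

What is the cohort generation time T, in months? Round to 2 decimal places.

3.43

lx = nx/n0 = nx/600: 1, 0.64333…, 0.44833…, 0.29167…, 0.18, 0.13167…, 0.08333…
lx·mx: 0, 0, 1.161183…, 1.157917…, 0.8154, 0.421333…, 0.404167… → R0 = 3.96…
x·lx·mx: 0, 0, 2.322367…, 3.47375…, 3.2616, 2.106667…, 2.425… → Σ = 13.589383…
T = 13.589383… / 3.96… = 3.431662… → 3.43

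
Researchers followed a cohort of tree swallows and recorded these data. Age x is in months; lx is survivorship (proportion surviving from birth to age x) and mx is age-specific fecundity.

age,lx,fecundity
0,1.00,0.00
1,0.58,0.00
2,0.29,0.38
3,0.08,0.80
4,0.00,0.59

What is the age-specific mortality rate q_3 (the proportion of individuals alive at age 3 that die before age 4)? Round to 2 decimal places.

q_3 = (l_3 − l_4) / l_3 = (0.08 − 0) / 0.08
     = 0.08 / 0.08 = 1 → 1.00

1.00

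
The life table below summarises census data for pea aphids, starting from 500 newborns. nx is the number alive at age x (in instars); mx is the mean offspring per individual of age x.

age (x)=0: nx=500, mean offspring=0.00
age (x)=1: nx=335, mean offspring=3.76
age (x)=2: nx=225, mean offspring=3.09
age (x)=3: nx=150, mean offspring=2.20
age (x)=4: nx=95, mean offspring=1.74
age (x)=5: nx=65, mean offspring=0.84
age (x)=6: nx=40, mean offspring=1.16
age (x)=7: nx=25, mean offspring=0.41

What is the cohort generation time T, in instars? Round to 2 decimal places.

1.92

lx = nx/n0 = nx/500: 1, 0.67, 0.45, 0.3, 0.19, 0.13, 0.08, 0.05
lx·mx: 0, 2.5192, 1.3905, 0.66, 0.3306, 0.1092, 0.0928, 0.0205 → R0 = 5.1228
x·lx·mx: 0, 2.5192, 2.781, 1.98, 1.3224, 0.546, 0.5568, 0.1435 → Σ = 9.8489
T = 9.8489 / 5.1228 = 1.922562… → 1.92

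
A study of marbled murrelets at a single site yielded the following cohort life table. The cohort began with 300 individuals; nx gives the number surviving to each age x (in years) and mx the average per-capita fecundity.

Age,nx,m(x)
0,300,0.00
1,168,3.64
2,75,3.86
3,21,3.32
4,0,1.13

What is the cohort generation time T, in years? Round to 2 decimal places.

lx = nx/n0 = nx/300: 1, 0.56, 0.25, 0.07, 0
lx·mx: 0, 2.0384, 0.965, 0.2324, 0 → R0 = 3.2358
x·lx·mx: 0, 2.0384, 1.93, 0.6972, 0 → Σ = 4.6656
T = 4.6656 / 3.2358 = 1.441869… → 1.44

1.44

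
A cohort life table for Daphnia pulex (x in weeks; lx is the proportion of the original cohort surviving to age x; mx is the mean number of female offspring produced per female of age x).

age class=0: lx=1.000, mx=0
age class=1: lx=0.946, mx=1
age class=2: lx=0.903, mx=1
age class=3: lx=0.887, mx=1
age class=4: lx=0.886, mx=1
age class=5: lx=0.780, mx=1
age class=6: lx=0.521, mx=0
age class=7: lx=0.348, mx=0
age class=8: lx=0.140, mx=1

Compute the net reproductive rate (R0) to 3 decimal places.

4.542

lx·mx by age: 0, 0.946, 0.903, 0.887, 0.886, 0.78, 0, 0, 0.14
R0 = Σ lx·mx = 4.542 → 4.542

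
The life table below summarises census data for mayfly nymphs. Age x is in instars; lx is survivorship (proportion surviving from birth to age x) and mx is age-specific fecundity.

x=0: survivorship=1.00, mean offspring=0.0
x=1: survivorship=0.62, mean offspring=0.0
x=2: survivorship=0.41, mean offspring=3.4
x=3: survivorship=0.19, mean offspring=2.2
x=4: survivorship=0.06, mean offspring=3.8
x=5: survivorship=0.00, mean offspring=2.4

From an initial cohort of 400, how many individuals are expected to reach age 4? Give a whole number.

24

Expected survivors = N0 · l_4 = 400 × 0.06 = 24 → 24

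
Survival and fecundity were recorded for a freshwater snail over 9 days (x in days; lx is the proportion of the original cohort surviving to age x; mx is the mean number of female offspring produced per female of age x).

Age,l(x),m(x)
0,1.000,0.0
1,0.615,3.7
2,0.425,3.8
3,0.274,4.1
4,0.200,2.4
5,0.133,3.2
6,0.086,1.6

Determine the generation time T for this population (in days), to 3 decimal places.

2.270

lx·mx: 0, 2.2755, 1.615, 1.1234, 0.48, 0.4256, 0.1376 → R0 = 6.0571
x·lx·mx: 0, 2.2755, 3.23, 3.3702, 1.92, 2.128, 0.8256 → Σ = 13.7493
T = 13.7493 / 6.0571 = 2.269948… → 2.270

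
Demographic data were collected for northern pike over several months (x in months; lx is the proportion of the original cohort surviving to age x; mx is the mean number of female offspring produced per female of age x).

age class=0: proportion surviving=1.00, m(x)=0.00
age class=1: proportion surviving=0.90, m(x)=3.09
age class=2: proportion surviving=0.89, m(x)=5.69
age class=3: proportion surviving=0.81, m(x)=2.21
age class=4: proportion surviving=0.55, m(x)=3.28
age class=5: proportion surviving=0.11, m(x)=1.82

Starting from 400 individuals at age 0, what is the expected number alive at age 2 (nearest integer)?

356

Expected survivors = N0 · l_2 = 400 × 0.89 = 356 → 356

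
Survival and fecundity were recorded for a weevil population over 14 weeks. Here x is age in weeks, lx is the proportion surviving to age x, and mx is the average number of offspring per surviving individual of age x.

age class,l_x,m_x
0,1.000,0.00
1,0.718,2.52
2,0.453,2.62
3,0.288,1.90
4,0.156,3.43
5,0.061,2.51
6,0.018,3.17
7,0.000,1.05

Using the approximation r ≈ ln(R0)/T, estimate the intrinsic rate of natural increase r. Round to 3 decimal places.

R0 = Σ lx·mx = 0 + 1.80936 + 1.18686 + 0.5472 + 0.53508 + 0.15311 + 0.05706 + 0 = 4.28867
Σ x·lx·mx = 9.07291; T = 9.07291/4.28867 = 2.11555…
r ≈ ln(R0)/T = ln(4.28867)/2.11555… = 0.68822… → 0.688

0.688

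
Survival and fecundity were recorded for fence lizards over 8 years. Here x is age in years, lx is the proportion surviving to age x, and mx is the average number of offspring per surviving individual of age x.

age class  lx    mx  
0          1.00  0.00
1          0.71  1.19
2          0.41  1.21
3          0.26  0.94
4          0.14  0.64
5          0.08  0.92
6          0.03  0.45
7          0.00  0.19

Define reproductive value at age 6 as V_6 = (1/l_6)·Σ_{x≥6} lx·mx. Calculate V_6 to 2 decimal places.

0.45

lx·mx for x ≥ 6: 0.0135, 0 → sum = 0.0135
V_6 = 0.0135 / l_6 = 0.0135 / 0.03 = 0.45 → 0.45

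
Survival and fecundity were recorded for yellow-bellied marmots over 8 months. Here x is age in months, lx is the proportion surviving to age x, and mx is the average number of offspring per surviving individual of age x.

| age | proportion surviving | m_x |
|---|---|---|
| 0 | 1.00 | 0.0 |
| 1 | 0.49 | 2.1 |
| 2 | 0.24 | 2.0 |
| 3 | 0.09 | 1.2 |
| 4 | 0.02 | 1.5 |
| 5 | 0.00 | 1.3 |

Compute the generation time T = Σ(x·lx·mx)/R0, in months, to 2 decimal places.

1.48

lx·mx: 0, 1.029, 0.48, 0.108, 0.03, 0 → R0 = 1.647
x·lx·mx: 0, 1.029, 0.96, 0.324, 0.12, 0 → Σ = 2.433
T = 2.433 / 1.647 = 1.477231… → 1.48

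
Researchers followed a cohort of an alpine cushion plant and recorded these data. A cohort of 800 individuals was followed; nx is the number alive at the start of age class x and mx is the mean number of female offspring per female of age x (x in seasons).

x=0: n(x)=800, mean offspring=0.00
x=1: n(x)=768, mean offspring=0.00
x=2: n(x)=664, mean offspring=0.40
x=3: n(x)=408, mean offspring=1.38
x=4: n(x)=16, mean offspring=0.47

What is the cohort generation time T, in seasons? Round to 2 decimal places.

lx = nx/n0 = nx/800: 1, 0.96, 0.83, 0.51, 0.02
lx·mx: 0, 0, 0.332, 0.7038, 0.0094 → R0 = 1.0452
x·lx·mx: 0, 0, 0.664, 2.1114, 0.0376 → Σ = 2.813
T = 2.813 / 1.0452 = 2.691351… → 2.69

2.69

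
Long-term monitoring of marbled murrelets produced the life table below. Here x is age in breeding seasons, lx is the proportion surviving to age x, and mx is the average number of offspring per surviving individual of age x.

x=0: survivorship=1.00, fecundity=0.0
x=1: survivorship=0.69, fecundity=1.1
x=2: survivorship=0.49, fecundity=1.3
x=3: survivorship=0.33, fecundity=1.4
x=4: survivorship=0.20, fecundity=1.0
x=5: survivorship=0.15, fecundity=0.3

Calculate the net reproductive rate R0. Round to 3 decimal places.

2.103

lx·mx by age: 0, 0.759, 0.637, 0.462, 0.2, 0.045
R0 = Σ lx·mx = 2.103 → 2.103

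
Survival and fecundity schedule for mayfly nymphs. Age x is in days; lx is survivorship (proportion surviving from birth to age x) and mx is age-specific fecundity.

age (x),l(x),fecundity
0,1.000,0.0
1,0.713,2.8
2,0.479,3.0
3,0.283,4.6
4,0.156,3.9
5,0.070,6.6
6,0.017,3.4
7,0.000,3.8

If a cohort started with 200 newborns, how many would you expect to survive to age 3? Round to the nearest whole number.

Expected survivors = N0 · l_3 = 200 × 0.283 = 56.6 → 57

57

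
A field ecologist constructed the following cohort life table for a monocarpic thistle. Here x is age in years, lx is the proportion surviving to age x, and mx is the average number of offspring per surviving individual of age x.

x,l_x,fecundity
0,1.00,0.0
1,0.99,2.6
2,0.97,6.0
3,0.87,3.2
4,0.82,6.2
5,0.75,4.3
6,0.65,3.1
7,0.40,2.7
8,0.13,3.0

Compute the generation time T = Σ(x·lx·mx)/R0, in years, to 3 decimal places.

3.561

lx·mx: 0, 2.574, 5.82, 2.784, 5.084, 3.225, 2.015, 1.08, 0.39 → R0 = 22.972
x·lx·mx: 0, 2.574, 11.64, 8.352, 20.336, 16.125, 12.09, 7.56, 3.12 → Σ = 81.797
T = 81.797 / 22.972 = 3.560726… → 3.561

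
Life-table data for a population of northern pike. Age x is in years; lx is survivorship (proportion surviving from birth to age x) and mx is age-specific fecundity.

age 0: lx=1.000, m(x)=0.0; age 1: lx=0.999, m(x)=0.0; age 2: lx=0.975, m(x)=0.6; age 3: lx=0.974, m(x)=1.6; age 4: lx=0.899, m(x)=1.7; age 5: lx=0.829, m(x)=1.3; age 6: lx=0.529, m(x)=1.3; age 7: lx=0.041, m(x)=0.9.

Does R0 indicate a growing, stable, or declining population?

growing

R0 = Σ lx·mx = 0 + 0 + 0.585 + 1.5584 + 1.5283 + 1.0777 + 0.6877 + 0.0369 = 5.474
R0 > 1, so the population is growing.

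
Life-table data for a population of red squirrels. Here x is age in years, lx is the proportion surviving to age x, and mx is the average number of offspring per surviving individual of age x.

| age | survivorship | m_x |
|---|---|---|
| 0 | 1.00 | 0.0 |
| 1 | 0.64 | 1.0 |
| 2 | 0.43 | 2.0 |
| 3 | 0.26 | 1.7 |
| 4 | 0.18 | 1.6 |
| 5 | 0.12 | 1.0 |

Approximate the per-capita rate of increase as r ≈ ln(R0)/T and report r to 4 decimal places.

R0 = Σ lx·mx = 0 + 0.64 + 0.86 + 0.442 + 0.288 + 0.12 = 2.35
Σ x·lx·mx = 5.438; T = 5.438/2.35 = 2.31404…
r ≈ ln(R0)/T = ln(2.35)/2.31404… = 0.369231… → 0.3692

0.3692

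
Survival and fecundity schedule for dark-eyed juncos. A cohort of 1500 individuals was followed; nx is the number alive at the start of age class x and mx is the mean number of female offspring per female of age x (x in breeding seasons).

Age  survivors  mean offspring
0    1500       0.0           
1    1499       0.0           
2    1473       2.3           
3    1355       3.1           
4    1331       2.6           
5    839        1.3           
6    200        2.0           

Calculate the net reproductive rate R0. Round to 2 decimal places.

8.36

lx = nx/n0 = nx/1500: 1, 0.99933…, 0.982, 0.90333…, 0.88733…, 0.55933…, 0.13333…
lx·mx by age: 0, 0, 2.2586, 2.800333…, 2.307067…, 0.727133…, 0.266667…
R0 = Σ lx·mx = 8.3598… → 8.36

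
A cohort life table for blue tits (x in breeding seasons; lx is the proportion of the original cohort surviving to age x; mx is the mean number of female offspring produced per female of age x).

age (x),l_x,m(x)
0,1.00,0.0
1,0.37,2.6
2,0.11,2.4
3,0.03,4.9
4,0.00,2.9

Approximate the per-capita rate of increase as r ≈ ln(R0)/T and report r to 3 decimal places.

0.225

R0 = Σ lx·mx = 0 + 0.962 + 0.264 + 0.147 + 0 = 1.373
Σ x·lx·mx = 1.931; T = 1.931/1.373 = 1.40641…
r ≈ ln(R0)/T = ln(1.373)/1.40641… = 0.2254… → 0.225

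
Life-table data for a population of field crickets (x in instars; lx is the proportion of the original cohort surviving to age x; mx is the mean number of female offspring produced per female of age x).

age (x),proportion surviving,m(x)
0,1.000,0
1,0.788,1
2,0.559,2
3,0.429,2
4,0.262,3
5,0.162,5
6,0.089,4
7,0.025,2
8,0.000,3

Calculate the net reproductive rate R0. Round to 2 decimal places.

lx·mx by age: 0, 0.788, 1.118, 0.858, 0.786, 0.81, 0.356, 0.05, 0
R0 = Σ lx·mx = 4.766 → 4.77

4.77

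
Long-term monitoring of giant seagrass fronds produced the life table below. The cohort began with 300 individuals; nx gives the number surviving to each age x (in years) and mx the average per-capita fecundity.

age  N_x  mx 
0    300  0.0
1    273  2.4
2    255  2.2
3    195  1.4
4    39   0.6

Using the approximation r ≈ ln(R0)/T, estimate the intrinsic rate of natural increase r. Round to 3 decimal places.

lx = nx/n0 = nx/300: 1, 0.91, 0.85, 0.65, 0.13
R0 = Σ lx·mx = 0 + 2.184 + 1.87 + 0.91 + 0.078 = 5.042
Σ x·lx·mx = 8.966; T = 8.966/5.042 = 1.77826…
r ≈ ln(R0)/T = ln(5.042)/1.77826… = 0.90977… → 0.910

0.910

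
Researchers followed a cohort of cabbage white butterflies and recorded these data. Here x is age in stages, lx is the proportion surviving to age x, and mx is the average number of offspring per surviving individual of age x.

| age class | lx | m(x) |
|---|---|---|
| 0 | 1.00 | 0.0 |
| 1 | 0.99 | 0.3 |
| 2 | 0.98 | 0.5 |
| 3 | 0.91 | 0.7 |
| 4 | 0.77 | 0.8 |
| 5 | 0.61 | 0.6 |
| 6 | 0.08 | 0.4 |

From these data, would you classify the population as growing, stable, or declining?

growing

R0 = Σ lx·mx = 0 + 0.297 + 0.49 + 0.637 + 0.616 + 0.366 + 0.032 = 2.438
R0 > 1, so the population is growing.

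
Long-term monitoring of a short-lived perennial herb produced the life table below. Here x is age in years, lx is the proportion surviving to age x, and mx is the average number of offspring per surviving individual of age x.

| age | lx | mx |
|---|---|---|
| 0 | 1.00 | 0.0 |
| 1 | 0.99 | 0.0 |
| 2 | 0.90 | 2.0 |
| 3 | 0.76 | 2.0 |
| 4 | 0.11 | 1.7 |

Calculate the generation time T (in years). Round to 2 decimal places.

2.54

lx·mx: 0, 0, 1.8, 1.52, 0.187 → R0 = 3.507
x·lx·mx: 0, 0, 3.6, 4.56, 0.748 → Σ = 8.908
T = 8.908 / 3.507 = 2.540063… → 2.54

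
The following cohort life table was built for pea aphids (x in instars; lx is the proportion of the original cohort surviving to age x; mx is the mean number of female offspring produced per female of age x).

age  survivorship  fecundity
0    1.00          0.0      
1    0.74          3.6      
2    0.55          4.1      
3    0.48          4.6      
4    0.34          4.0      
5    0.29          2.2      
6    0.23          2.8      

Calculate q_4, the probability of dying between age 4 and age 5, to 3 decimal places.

q_4 = (l_4 − l_5) / l_4 = (0.34 − 0.29) / 0.34
     = 0.05 / 0.34 = 0.147059… → 0.147

0.147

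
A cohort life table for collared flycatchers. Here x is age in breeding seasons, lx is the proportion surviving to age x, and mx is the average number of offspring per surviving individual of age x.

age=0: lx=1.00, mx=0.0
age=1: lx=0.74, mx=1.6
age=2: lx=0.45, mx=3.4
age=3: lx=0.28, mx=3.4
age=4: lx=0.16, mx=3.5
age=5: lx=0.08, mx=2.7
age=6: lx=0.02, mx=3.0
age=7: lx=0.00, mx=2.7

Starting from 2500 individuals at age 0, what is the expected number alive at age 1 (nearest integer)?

Expected survivors = N0 · l_1 = 2500 × 0.74 = 1850 → 1850

1850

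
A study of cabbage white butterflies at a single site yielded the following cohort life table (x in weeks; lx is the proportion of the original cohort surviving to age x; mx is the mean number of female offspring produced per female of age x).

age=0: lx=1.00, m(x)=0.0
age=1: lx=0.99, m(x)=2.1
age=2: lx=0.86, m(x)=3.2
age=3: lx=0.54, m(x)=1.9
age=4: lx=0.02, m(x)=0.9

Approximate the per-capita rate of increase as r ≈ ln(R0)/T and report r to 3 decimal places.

0.969

R0 = Σ lx·mx = 0 + 2.079 + 2.752 + 1.026 + 0.018 = 5.875
Σ x·lx·mx = 10.733; T = 10.733/5.875 = 1.82689…
r ≈ ln(R0)/T = ln(5.875)/1.82689… = 0.96924… → 0.969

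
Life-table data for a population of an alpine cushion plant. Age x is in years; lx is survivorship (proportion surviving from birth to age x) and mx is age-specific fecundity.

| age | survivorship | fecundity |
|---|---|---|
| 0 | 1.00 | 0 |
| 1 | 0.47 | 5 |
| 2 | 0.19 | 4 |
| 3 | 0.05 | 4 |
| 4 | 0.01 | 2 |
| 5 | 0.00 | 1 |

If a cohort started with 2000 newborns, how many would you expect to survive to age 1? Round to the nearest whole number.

Expected survivors = N0 · l_1 = 2000 × 0.47 = 940 → 940

940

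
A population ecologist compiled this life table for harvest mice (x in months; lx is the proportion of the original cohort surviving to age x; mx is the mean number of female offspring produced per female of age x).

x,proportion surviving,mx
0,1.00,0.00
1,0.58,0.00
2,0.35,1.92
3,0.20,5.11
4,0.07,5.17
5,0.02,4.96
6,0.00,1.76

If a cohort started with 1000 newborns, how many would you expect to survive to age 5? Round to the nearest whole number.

20

Expected survivors = N0 · l_5 = 1000 × 0.02 = 20 → 20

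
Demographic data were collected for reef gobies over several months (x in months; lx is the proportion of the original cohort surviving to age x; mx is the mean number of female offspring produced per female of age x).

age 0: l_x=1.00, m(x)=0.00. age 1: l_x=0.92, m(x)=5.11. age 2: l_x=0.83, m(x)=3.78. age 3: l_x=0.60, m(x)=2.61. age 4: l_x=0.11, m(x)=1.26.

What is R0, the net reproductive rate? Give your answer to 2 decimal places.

9.54

lx·mx by age: 0, 4.7012, 3.1374, 1.566, 0.1386
R0 = Σ lx·mx = 9.5432 → 9.54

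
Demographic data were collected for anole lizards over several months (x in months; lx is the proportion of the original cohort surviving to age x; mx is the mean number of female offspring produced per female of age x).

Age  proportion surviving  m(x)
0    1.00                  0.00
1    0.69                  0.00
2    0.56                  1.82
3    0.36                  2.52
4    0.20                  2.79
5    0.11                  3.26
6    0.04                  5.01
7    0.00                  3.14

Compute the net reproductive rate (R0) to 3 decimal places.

3.043

lx·mx by age: 0, 0, 1.0192, 0.9072, 0.558, 0.3586, 0.2004, 0
R0 = Σ lx·mx = 3.0434 → 3.043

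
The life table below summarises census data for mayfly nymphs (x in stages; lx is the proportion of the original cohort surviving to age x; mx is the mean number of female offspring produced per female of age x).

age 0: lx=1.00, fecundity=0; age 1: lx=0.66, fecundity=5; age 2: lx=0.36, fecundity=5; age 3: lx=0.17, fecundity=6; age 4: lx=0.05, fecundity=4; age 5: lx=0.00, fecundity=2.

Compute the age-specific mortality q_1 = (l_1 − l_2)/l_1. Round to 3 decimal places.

0.455

q_1 = (l_1 − l_2) / l_1 = (0.66 − 0.36) / 0.66
     = 0.3 / 0.66 = 0.454545… → 0.455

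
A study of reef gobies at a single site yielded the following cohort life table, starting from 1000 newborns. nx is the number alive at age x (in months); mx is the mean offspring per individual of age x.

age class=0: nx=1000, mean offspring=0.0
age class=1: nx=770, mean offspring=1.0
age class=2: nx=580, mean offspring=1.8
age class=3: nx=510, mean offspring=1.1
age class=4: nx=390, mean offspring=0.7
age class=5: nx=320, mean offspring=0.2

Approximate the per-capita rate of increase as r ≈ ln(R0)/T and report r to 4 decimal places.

0.4545

lx = nx/n0 = nx/1000: 1, 0.77, 0.58, 0.51, 0.39, 0.32
R0 = Σ lx·mx = 0 + 0.77 + 1.044 + 0.561 + 0.273 + 0.064 = 2.712
Σ x·lx·mx = 5.953; T = 5.953/2.712 = 2.19506…
r ≈ ln(R0)/T = ln(2.712)/2.19506… = 0.454515… → 0.4545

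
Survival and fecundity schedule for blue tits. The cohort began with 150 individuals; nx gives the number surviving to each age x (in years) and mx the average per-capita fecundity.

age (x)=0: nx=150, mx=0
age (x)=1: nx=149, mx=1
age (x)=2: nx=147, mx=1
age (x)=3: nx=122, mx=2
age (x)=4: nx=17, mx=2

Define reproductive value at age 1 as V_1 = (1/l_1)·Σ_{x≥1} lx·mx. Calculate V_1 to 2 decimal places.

lx = nx/n0 = nx/150: 1, 0.99333…, 0.98, 0.81333…, 0.11333…
lx·mx for x ≥ 1: 0.993333…, 0.98, 1.626667…, 0.226667… → sum = 3.826667…
V_1 = 3.826667… / l_1 = 3.826667… / 0.993333… = 3.852349… → 3.85

3.85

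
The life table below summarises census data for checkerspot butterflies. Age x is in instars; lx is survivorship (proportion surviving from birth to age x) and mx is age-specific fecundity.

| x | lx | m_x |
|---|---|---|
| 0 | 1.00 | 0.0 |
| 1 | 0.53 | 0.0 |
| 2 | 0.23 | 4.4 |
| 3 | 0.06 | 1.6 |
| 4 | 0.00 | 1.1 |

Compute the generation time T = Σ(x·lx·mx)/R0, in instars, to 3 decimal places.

lx·mx: 0, 0, 1.012, 0.096, 0 → R0 = 1.108
x·lx·mx: 0, 0, 2.024, 0.288, 0 → Σ = 2.312
T = 2.312 / 1.108 = 2.086643… → 2.087

2.087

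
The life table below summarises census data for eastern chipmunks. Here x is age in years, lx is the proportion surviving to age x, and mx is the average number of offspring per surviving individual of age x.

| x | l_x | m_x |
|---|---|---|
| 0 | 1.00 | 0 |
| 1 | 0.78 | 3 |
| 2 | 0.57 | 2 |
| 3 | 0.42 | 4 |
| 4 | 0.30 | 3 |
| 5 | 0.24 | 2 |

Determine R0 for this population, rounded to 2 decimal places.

6.54

lx·mx by age: 0, 2.34, 1.14, 1.68, 0.9, 0.48
R0 = Σ lx·mx = 6.54 → 6.54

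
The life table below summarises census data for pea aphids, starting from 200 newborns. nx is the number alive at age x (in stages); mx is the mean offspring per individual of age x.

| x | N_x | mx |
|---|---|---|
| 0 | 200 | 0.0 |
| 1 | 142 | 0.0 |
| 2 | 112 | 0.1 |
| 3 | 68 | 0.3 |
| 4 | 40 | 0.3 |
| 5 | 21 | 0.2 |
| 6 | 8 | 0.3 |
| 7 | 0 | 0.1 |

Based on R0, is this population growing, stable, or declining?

lx = nx/n0 = nx/200: 1, 0.71, 0.56, 0.34, 0.2, 0.105, 0.04, 0
R0 = Σ lx·mx = 0 + 0 + 0.056 + 0.102 + 0.06 + 0.021 + 0.012 + 0 = 0.251
R0 < 1, so the population is declining.

declining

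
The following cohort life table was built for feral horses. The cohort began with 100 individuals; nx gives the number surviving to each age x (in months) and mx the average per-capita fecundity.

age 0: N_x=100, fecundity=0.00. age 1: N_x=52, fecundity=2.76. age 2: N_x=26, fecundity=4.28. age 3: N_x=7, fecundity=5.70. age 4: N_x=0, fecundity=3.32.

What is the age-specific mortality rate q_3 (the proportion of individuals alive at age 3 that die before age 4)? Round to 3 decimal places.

lx = nx/n0 = nx/100: 1, 0.52, 0.26, 0.07, 0
q_3 = (l_3 − l_4) / l_3 = (0.07 − 0) / 0.07
     = 0.07 / 0.07 = 1 → 1.000

1.000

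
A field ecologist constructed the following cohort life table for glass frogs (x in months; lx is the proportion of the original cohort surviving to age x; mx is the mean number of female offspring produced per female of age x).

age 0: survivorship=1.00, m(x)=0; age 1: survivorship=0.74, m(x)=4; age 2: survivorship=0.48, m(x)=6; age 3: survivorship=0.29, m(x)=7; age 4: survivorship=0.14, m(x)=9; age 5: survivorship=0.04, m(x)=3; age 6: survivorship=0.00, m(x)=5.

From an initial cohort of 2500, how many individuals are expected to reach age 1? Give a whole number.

1850

Expected survivors = N0 · l_1 = 2500 × 0.74 = 1850 → 1850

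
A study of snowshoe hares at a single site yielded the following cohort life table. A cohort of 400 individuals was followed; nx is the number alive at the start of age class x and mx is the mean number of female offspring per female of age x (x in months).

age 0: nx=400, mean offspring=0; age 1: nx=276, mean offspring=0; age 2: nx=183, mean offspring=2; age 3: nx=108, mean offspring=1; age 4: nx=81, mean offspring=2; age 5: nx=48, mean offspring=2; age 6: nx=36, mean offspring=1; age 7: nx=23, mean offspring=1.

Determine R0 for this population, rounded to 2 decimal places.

lx = nx/n0 = nx/400: 1, 0.69, 0.4575, 0.27, 0.2025, 0.12, 0.09, 0.0575
lx·mx by age: 0, 0, 0.915, 0.27, 0.405, 0.24, 0.09, 0.0575
R0 = Σ lx·mx = 1.9775 → 1.98

1.98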